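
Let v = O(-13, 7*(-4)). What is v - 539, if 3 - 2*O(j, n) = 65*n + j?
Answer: 379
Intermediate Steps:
O(j, n) = 3/2 - 65*n/2 - j/2 (O(j, n) = 3/2 - (65*n + j)/2 = 3/2 - (j + 65*n)/2 = 3/2 + (-65*n/2 - j/2) = 3/2 - 65*n/2 - j/2)
v = 918 (v = 3/2 - 455*(-4)/2 - ½*(-13) = 3/2 - 65/2*(-28) + 13/2 = 3/2 + 910 + 13/2 = 918)
v - 539 = 918 - 539 = 379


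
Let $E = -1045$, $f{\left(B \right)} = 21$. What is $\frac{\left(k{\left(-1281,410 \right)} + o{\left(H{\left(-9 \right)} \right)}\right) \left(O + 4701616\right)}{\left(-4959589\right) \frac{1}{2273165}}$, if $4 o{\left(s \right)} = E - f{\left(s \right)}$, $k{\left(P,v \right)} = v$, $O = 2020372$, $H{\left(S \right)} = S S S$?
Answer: $- \frac{2192706956764870}{4959589} \approx -4.4211 \cdot 10^{8}$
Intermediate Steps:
$H{\left(S \right)} = S^{3}$ ($H{\left(S \right)} = S^{2} S = S^{3}$)
$o{\left(s \right)} = - \frac{533}{2}$ ($o{\left(s \right)} = \frac{-1045 - 21}{4} = \frac{1}{4} \left(-1066\right) = - \frac{533}{2}$)
$\frac{\left(k{\left(-1281,410 \right)} + o{\left(H{\left(-9 \right)} \right)}\right) \left(O + 4701616\right)}{\left(-4959589\right) \frac{1}{2273165}} = \frac{\left(410 - \frac{533}{2}\right) \left(2020372 + 4701616\right)}{\left(-4959589\right) \frac{1}{2273165}} = \frac{\frac{287}{2} \cdot 6721988}{\left(-4959589\right) \frac{1}{2273165}} = \frac{964605278}{- \frac{4959589}{2273165}} = 964605278 \left(- \frac{2273165}{4959589}\right) = - \frac{2192706956764870}{4959589}$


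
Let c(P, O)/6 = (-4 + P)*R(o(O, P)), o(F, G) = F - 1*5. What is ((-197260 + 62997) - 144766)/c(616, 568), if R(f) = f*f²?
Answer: -279029/655281424584 ≈ -4.2582e-7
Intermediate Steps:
o(F, G) = -5 + F (o(F, G) = F - 5 = -5 + F)
R(f) = f³
c(P, O) = 6*(-5 + O)³*(-4 + P) (c(P, O) = 6*((-4 + P)*(-5 + O)³) = 6*((-5 + O)³*(-4 + P)) = 6*(-5 + O)³*(-4 + P))
((-197260 + 62997) - 144766)/c(616, 568) = ((-197260 + 62997) - 144766)/((6*(-5 + 568)³*(-4 + 616))) = (-134263 - 144766)/((6*563³*612)) = -279029/(6*178453547*612) = -279029/655281424584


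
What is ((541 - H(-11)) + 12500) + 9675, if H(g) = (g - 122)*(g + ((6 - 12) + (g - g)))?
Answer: 20455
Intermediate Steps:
H(g) = (-122 + g)*(-6 + g) (H(g) = (-122 + g)*(g + (-6 + 0)) = (-122 + g)*(g - 6) = (-122 + g)*(-6 + g))
((541 - H(-11)) + 12500) + 9675 = ((541 - (732 + (-11)² - 128*(-11))) + 12500) + 9675 = ((541 - (732 + 121 + 1408)) + 12500) + 9675 = ((541 - 1*2261) + 12500) + 9675 = ((541 - 2261) + 12500) + 9675 = (-1720 + 12500) + 9675 = 10780 + 9675 = 20455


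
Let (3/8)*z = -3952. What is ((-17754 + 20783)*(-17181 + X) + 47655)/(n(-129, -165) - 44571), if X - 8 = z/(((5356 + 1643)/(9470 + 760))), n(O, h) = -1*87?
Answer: 345145875439/156280671 ≈ 2208.5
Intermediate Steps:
z = -31616/3 (z = (8/3)*(-3952) = -31616/3 ≈ -10539.)
n(O, h) = -87
X = -107754568/6999 (X = 8 - 31616*(9470 + 760)/(5356 + 1643)/3 = 8 - 31616/(3*(6999/10230)) = 8 - 31616/(3*(6999*(1/10230))) = 8 - 31616/(3*2333/3410) = 8 - 31616/3*3410/2333 = 8 - 107810560/6999 = -107754568/6999 ≈ -15396.)
((-17754 + 20783)*(-17181 + X) + 47655)/(n(-129, -165) - 44571) = ((-17754 + 20783)*(-17181 - 107754568/6999) + 47655)/(-87 - 44571) = (3029*(-228004387/6999) + 47655)/(-44658) = (-690625288223/6999 + 47655)*(-1/44658) = -690291750878/6999*(-1/44658) = 345145875439/156280671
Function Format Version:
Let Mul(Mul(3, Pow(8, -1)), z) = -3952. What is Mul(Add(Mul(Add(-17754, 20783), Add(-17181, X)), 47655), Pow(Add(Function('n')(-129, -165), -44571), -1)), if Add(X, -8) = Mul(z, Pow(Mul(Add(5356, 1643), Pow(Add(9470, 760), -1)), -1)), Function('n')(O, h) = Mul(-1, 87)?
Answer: Rational(345145875439, 156280671) ≈ 2208.5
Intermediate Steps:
z = Rational(-31616, 3) (z = Mul(Rational(8, 3), -3952) = Rational(-31616, 3) ≈ -10539.)
Function('n')(O, h) = -87
X = Rational(-107754568, 6999) (X = Add(8, Mul(Rational(-31616, 3), Pow(Mul(Add(5356, 1643), Pow(Add(9470, 760), -1)), -1))) = Add(8, Mul(Rational(-31616, 3), Pow(Mul(6999, Pow(10230, -1)), -1))) = Add(8, Mul(Rational(-31616, 3), Pow(Mul(6999, Rational(1, 10230)), -1))) = Add(8, Mul(Rational(-31616, 3), Pow(Rational(2333, 3410), -1))) = Add(8, Mul(Rational(-31616, 3), Rational(3410, 2333))) = Add(8, Rational(-107810560, 6999)) = Rational(-107754568, 6999) ≈ -15396.)
Mul(Add(Mul(Add(-17754, 20783), Add(-17181, X)), 47655), Pow(Add(Function('n')(-129, -165), -44571), -1)) = Mul(Add(Mul(Add(-17754, 20783), Add(-17181, Rational(-107754568, 6999))), 47655), Pow(Add(-87, -44571), -1)) = Mul(Add(Mul(3029, Rational(-228004387, 6999)), 47655), Pow(-44658, -1)) = Mul(Add(Rational(-690625288223, 6999), 47655), Rational(-1, 44658)) = Mul(Rational(-690291750878, 6999), Rational(-1, 44658)) = Rational(345145875439, 156280671)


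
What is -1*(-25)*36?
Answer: 900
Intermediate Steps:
-1*(-25)*36 = 25*36 = 900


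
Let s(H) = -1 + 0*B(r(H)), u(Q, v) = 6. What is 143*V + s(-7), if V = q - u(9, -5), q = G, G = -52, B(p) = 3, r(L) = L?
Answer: -8295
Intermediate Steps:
q = -52
s(H) = -1 (s(H) = -1 + 0*3 = -1 + 0 = -1)
V = -58 (V = -52 - 1*6 = -52 - 6 = -58)
143*V + s(-7) = 143*(-58) - 1 = -8294 - 1 = -8295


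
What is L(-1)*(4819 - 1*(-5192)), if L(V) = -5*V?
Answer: 50055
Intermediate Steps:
L(-1)*(4819 - 1*(-5192)) = (-5*(-1))*(4819 - 1*(-5192)) = 5*(4819 + 5192) = 5*10011 = 50055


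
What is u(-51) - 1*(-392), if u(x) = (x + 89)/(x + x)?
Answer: 19973/51 ≈ 391.63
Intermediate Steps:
u(x) = (89 + x)/(2*x) (u(x) = (89 + x)/((2*x)) = (89 + x)*(1/(2*x)) = (89 + x)/(2*x))
u(-51) - 1*(-392) = (½)*(89 - 51)/(-51) - 1*(-392) = (½)*(-1/51)*38 + 392 = -19/51 + 392 = 19973/51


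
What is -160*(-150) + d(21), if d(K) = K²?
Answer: 24441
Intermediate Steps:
-160*(-150) + d(21) = -160*(-150) + 21² = 24000 + 441 = 24441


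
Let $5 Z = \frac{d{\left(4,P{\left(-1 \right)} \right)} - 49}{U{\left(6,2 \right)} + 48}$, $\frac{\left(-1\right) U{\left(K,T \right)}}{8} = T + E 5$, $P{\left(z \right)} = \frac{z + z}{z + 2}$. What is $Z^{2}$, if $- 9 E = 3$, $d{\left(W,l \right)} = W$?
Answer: $\frac{729}{18496} \approx 0.039414$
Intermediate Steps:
$P{\left(z \right)} = \frac{2 z}{2 + z}$
$E = - \frac{1}{3}$ ($E = \left(- \frac{1}{9}\right) 3 = - \frac{1}{3} \approx -0.33333$)
$U{\left(K,T \right)} = \frac{40}{3} - 8 T$ ($U{\left(K,T \right)} = - 8 \left(T - \frac{5}{3}\right) = - 8 \left(- \frac{5}{3} + T\right) = \frac{40}{3} - 8 T$)
$Z = - \frac{27}{136}$ ($Z = \frac{\left(4 - 49\right) \frac{1}{\left(\frac{40}{3} - 16\right) + 48}}{5} = \frac{\left(-45\right) \frac{1}{\left(\frac{40}{3} - 16\right) + 48}}{5} = \frac{\left(-45\right) \frac{1}{- \frac{8}{3} + 48}}{5} = \frac{\left(-45\right) \frac{1}{\frac{136}{3}}}{5} = \frac{\left(-45\right) \frac{3}{136}}{5} = \frac{1}{5} \left(- \frac{135}{136}\right) = - \frac{27}{136} \approx -0.19853$)
$Z^{2} = \left(- \frac{27}{136}\right)^{2} = \frac{729}{18496}$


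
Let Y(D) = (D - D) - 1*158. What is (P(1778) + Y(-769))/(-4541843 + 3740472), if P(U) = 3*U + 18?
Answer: -5194/801371 ≈ -0.0064814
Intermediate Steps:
Y(D) = -158 (Y(D) = 0 - 158 = -158)
P(U) = 18 + 3*U
(P(1778) + Y(-769))/(-4541843 + 3740472) = ((18 + 3*1778) - 158)/(-4541843 + 3740472) = ((18 + 5334) - 158)/(-801371) = (5352 - 158)*(-1/801371) = 5194*(-1/801371) = -5194/801371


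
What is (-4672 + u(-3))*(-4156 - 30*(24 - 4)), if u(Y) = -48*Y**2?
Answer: 24274624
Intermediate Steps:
(-4672 + u(-3))*(-4156 - 30*(24 - 4)) = (-4672 - 48*(-3)**2)*(-4156 - 30*(24 - 4)) = (-4672 - 48*9)*(-4156 - 30*20) = (-4672 - 432)*(-4156 - 600) = -5104*(-4756) = 24274624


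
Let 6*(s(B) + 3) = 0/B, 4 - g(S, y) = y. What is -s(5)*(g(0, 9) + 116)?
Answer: 333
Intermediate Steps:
g(S, y) = 4 - y
s(B) = -3 (s(B) = -3 + (0/B)/6 = -3 + (1/6)*0 = -3 + 0 = -3)
-s(5)*(g(0, 9) + 116) = -(-3)*((4 - 1*9) + 116) = -(-3)*((4 - 9) + 116) = -(-3)*(-5 + 116) = -(-3)*111 = -1*(-333) = 333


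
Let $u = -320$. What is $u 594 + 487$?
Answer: $-189593$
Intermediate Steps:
$u 594 + 487 = \left(-320\right) 594 + 487 = -190080 + 487 = -189593$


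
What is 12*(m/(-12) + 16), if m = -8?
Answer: 200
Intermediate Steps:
12*(m/(-12) + 16) = 12*(-8/(-12) + 16) = 12*(-8*(-1/12) + 16) = 12*(⅔ + 16) = 12*(50/3) = 200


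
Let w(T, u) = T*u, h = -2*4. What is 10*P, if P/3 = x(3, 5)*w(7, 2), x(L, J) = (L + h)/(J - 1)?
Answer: -525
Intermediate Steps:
h = -8
x(L, J) = (-8 + L)/(-1 + J) (x(L, J) = (L - 8)/(J - 1) = (-8 + L)/(-1 + J))
P = -105/2 (P = 3*(((-8 + 3)/(-1 + 5))*(7*2)) = 3*((-5/4)*14) = 3*(((¼)*(-5))*14) = 3*(-5/4*14) = 3*(-35/2) = -105/2 ≈ -52.500)
10*P = 10*(-105/2) = -525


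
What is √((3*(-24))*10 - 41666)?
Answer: I*√42386 ≈ 205.88*I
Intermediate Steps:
√((3*(-24))*10 - 41666) = √(-72*10 - 41666) = √(-720 - 41666) = √(-42386) = I*√42386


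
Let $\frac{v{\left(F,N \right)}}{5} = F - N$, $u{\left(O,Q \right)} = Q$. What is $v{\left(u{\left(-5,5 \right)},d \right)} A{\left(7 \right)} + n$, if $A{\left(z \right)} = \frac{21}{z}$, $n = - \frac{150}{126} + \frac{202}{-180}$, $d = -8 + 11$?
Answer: $\frac{17443}{630} \approx 27.687$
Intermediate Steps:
$d = 3$
$n = - \frac{1457}{630}$ ($n = \left(-150\right) \frac{1}{126} + 202 \left(- \frac{1}{180}\right) = - \frac{25}{21} - \frac{101}{90} = - \frac{1457}{630} \approx -2.3127$)
$v{\left(F,N \right)} = - 5 N + 5 F$ ($v{\left(F,N \right)} = 5 \left(F - N\right) = - 5 N + 5 F$)
$v{\left(u{\left(-5,5 \right)},d \right)} A{\left(7 \right)} + n = \left(\left(-5\right) 3 + 5 \cdot 5\right) \frac{21}{7} - \frac{1457}{630} = \left(-15 + 25\right) 21 \cdot \frac{1}{7} - \frac{1457}{630} = 10 \cdot 3 - \frac{1457}{630} = 30 - \frac{1457}{630} = \frac{17443}{630}$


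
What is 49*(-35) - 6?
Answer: -1721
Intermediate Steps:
49*(-35) - 6 = -1715 - 6 = -1721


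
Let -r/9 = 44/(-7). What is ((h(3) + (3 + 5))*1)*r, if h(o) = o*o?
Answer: 6732/7 ≈ 961.71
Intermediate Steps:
h(o) = o²
r = 396/7 (r = -396/(-7) = -396*(-1)/7 = -9*(-44/7) = 396/7 ≈ 56.571)
((h(3) + (3 + 5))*1)*r = ((3² + (3 + 5))*1)*(396/7) = ((9 + 8)*1)*(396/7) = (17*1)*(396/7) = 17*(396/7) = 6732/7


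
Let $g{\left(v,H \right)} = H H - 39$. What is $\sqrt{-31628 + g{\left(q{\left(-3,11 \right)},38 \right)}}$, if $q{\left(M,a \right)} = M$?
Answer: $i \sqrt{30223} \approx 173.85 i$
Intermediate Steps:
$g{\left(v,H \right)} = -39 + H^{2}$ ($g{\left(v,H \right)} = H^{2} - 39 = -39 + H^{2}$)
$\sqrt{-31628 + g{\left(q{\left(-3,11 \right)},38 \right)}} = \sqrt{-31628 - \left(39 - 38^{2}\right)} = \sqrt{-31628 + \left(-39 + 1444\right)} = \sqrt{-31628 + 1405} = \sqrt{-30223} = i \sqrt{30223}$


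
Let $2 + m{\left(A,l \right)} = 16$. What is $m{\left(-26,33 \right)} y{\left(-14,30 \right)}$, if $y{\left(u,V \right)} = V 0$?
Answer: $0$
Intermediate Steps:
$y{\left(u,V \right)} = 0$
$m{\left(A,l \right)} = 14$ ($m{\left(A,l \right)} = -2 + 16 = 14$)
$m{\left(-26,33 \right)} y{\left(-14,30 \right)} = 14 \cdot 0 = 0$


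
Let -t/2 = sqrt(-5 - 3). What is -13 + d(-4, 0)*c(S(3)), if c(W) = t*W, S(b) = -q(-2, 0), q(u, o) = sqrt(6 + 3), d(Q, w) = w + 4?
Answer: -13 + 48*I*sqrt(2) ≈ -13.0 + 67.882*I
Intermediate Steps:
d(Q, w) = 4 + w
t = -4*I*sqrt(2) (t = -2*sqrt(-5 - 3) = -4*I*sqrt(2) ≈ -5.6569*I)
q(u, o) = 3 (q(u, o) = sqrt(9) = 3)
S(b) = -3 (S(b) = -1*3 = -3)
c(W) = -4*I*W*sqrt(2) (c(W) = (-4*I*sqrt(2))*W = -4*I*W*sqrt(2))
-13 + d(-4, 0)*c(S(3)) = -13 + (4 + 0)*(-4*I*(-3)*sqrt(2)) = -13 + 4*(12*I*sqrt(2)) = -13 + 48*I*sqrt(2)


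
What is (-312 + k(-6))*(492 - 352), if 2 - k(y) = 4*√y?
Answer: -43400 - 560*I*√6 ≈ -43400.0 - 1371.7*I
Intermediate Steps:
k(y) = 2 - 4*√y
(-312 + k(-6))*(492 - 352) = (-312 + (2 - 4*I*√6))*(492 - 352) = (-312 + (2 - 4*I*√6))*140 = (-310 - 4*I*√6)*140 = -43400 - 560*I*√6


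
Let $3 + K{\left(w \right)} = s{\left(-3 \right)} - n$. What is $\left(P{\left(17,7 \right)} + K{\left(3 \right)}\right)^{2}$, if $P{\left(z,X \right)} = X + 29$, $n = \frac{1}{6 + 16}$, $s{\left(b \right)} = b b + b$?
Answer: $\frac{734449}{484} \approx 1517.5$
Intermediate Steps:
$s{\left(b \right)} = b + b^{2}$ ($s{\left(b \right)} = b^{2} + b = b + b^{2}$)
$n = \frac{1}{22} \approx 0.045455$
$P{\left(z,X \right)} = 29 + X$
$K{\left(w \right)} = \frac{65}{22}$ ($K{\left(w \right)} = -3 - \left(\frac{1}{22} + 3 \left(1 - 3\right)\right) = -3 - - \frac{131}{22} = -3 + \left(6 - \frac{1}{22}\right) = -3 + \frac{131}{22} = \frac{65}{22}$)
$\left(P{\left(17,7 \right)} + K{\left(3 \right)}\right)^{2} = \left(\left(29 + 7\right) + \frac{65}{22}\right)^{2} = \left(36 + \frac{65}{22}\right)^{2} = \left(\frac{857}{22}\right)^{2} = \frac{734449}{484}$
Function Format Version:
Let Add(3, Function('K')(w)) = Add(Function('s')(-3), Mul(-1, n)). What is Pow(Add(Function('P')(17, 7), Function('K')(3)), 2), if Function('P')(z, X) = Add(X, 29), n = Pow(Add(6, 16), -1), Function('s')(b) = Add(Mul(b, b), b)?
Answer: Rational(734449, 484) ≈ 1517.5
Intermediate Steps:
Function('s')(b) = Add(b, Pow(b, 2)) (Function('s')(b) = Add(Pow(b, 2), b) = Add(b, Pow(b, 2)))
n = Rational(1, 22) (n = Pow(22, -1) = Rational(1, 22) ≈ 0.045455)
Function('P')(z, X) = Add(29, X)
Function('K')(w) = Rational(65, 22) (Function('K')(w) = Add(-3, Add(Mul(-3, Add(1, -3)), Mul(-1, Rational(1, 22)))) = Add(-3, Add(Mul(-3, -2), Rational(-1, 22))) = Add(-3, Add(6, Rational(-1, 22))) = Add(-3, Rational(131, 22)) = Rational(65, 22))
Pow(Add(Function('P')(17, 7), Function('K')(3)), 2) = Pow(Add(Add(29, 7), Rational(65, 22)), 2) = Pow(Add(36, Rational(65, 22)), 2) = Pow(Rational(857, 22), 2) = Rational(734449, 484)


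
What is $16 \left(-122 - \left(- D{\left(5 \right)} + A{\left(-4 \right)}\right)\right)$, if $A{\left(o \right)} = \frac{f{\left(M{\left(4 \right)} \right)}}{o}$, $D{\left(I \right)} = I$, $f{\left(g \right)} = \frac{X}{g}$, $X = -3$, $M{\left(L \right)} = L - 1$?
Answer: $-1876$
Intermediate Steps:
$M{\left(L \right)} = -1 + L$
$f{\left(g \right)} = - \frac{3}{g}$
$A{\left(o \right)} = - \frac{1}{o}$ ($A{\left(o \right)} = \frac{\left(-3\right) \frac{1}{-1 + 4}}{o} = \frac{\left(-3\right) \frac{1}{3}}{o} = - \frac{1}{o}$)
$16 \left(-122 - \left(- D{\left(5 \right)} + A{\left(-4 \right)}\right)\right) = 16 \left(-122 + \left(5 - - \frac{1}{-4}\right)\right) = 16 \left(-122 + \left(5 - \left(-1\right) \left(- \frac{1}{4}\right)\right)\right) = 16 \left(-122 + \left(5 - \frac{1}{4}\right)\right) = 16 \left(-122 + \frac{19}{4}\right) = 16 \left(- \frac{469}{4}\right) = -1876$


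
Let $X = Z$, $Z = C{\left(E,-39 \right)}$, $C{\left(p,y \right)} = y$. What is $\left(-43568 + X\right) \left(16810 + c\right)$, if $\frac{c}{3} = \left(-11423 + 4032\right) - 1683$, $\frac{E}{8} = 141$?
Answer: $454036084$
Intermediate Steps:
$E = 1128$ ($E = 8 \cdot 141 = 1128$)
$Z = -39$
$X = -39$
$c = -27222$ ($c = 3 \left(\left(-11423 + 4032\right) - 1683\right) = 3 \left(-7391 - 1683\right) = 3 \left(-9074\right) = -27222$)
$\left(-43568 + X\right) \left(16810 + c\right) = \left(-43568 - 39\right) \left(16810 - 27222\right) = \left(-43607\right) \left(-10412\right) = 454036084$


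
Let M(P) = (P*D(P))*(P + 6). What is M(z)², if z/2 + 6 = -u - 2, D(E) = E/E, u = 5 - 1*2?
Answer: 123904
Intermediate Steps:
u = 3 (u = 5 - 2 = 3)
D(E) = 1
z = -22 (z = -12 + 2*(-1*3 - 2) = -12 + 2*(-3 - 2) = -12 + 2*(-5) = -12 - 10 = -22)
M(P) = P*(6 + P) (M(P) = (P*1)*(P + 6) = P*(6 + P))
M(z)² = (-22*(6 - 22))² = (-22*(-16))² = 352² = 123904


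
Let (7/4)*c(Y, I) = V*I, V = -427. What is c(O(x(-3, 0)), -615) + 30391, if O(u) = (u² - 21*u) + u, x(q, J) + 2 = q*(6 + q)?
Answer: 180451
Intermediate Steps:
x(q, J) = -2 + q*(6 + q)
O(u) = u² - 20*u
c(Y, I) = -244*I (c(Y, I) = 4*(-427*I)/7 = -244*I)
c(O(x(-3, 0)), -615) + 30391 = -244*(-615) + 30391 = 150060 + 30391 = 180451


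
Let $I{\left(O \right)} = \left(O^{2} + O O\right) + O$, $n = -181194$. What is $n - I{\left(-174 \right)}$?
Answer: $-241572$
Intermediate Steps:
$I{\left(O \right)} = O + 2 O^{2}$ ($I{\left(O \right)} = \left(O^{2} + O^{2}\right) + O = 2 O^{2} + O = O + 2 O^{2}$)
$n - I{\left(-174 \right)} = -181194 - - 174 \left(1 + 2 \left(-174\right)\right) = -181194 - - 174 \left(1 - 348\right) = -181194 - \left(-174\right) \left(-347\right) = -181194 - 60378 = -241572$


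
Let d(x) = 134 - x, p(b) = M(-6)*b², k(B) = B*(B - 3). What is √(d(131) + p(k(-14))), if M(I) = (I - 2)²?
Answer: 13*√21451 ≈ 1904.0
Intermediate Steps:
M(I) = (-2 + I)²
k(B) = B*(-3 + B)
p(b) = 64*b² (p(b) = (-2 - 6)²*b² = (-8)²*b² = 64*b²)
√(d(131) + p(k(-14))) = √((134 - 1*131) + 64*(-14*(-3 - 14))²) = √((134 - 131) + 64*(-14*(-17))²) = √(3 + 64*238²) = √(3 + 64*56644) = √(3 + 3625216) = √3625219 = 13*√21451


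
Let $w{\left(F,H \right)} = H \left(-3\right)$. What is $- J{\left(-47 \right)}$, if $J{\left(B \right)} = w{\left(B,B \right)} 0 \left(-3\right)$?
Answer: $0$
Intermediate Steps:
$w{\left(F,H \right)} = - 3 H$
$J{\left(B \right)} = 0$ ($J{\left(B \right)} = - 3 B 0 \left(-3\right) = 0 \left(-3\right) = 0$)
$- J{\left(-47 \right)} = \left(-1\right) 0 = 0$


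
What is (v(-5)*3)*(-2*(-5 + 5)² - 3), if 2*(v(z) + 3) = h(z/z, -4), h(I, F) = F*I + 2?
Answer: 36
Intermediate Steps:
h(I, F) = 2 + F*I
v(z) = -4 (v(z) = -3 + (2 - 4*z/z)/2 = -3 + (2 - 4*1)/2 = -3 + (2 - 4)/2 = -3 + (½)*(-2) = -3 - 1 = -4)
(v(-5)*3)*(-2*(-5 + 5)² - 3) = (-4*3)*(-2*(-5 + 5)² - 3) = -12*(-2*0² - 3) = -12*(-2*0 - 3) = -12*(0 - 3) = -12*(-3) = 36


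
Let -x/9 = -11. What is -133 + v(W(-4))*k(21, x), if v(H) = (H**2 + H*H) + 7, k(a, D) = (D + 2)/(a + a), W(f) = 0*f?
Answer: -697/6 ≈ -116.17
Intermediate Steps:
x = 99 (x = -9*(-11) = 99)
W(f) = 0
k(a, D) = (2 + D)/(2*a) (k(a, D) = (2 + D)/((2*a)) = (2 + D)*(1/(2*a)) = (2 + D)/(2*a))
v(H) = 7 + 2*H**2 (v(H) = (H**2 + H**2) + 7 = 2*H**2 + 7 = 7 + 2*H**2)
-133 + v(W(-4))*k(21, x) = -133 + (7 + 2*0**2)*((1/2)*(2 + 99)/21) = -133 + (7 + 2*0)*((1/2)*(1/21)*101) = -133 + (7 + 0)*(101/42) = -133 + 7*(101/42) = -133 + 101/6 = -697/6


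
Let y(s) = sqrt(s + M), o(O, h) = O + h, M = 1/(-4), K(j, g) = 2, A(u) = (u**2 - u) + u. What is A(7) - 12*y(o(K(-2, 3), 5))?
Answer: 49 - 18*sqrt(3) ≈ 17.823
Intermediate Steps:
A(u) = u**2
M = -1/4 ≈ -0.25000
y(s) = sqrt(-1/4 + s) (y(s) = sqrt(s - 1/4) = sqrt(-1/4 + s))
A(7) - 12*y(o(K(-2, 3), 5)) = 7**2 - 6*sqrt(-1 + 4*(2 + 5)) = 49 - 6*sqrt(-1 + 4*7) = 49 - 6*sqrt(-1 + 28) = 49 - 6*sqrt(27) = 49 - 6*3*sqrt(3) = 49 - 18*sqrt(3)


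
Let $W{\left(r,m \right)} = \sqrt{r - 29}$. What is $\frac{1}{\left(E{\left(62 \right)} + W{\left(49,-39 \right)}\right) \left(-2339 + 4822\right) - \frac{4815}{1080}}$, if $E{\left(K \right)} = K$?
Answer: $\frac{88670328}{13579022863129} - \frac{2860416 \sqrt{5}}{13579022863129} \approx 6.0589 \cdot 10^{-6}$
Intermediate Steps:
$W{\left(r,m \right)} = \sqrt{-29 + r}$
$\frac{1}{\left(E{\left(62 \right)} + W{\left(49,-39 \right)}\right) \left(-2339 + 4822\right) - \frac{4815}{1080}} = \frac{1}{\left(62 + \sqrt{-29 + 49}\right) \left(-2339 + 4822\right) - \frac{4815}{1080}} = \frac{1}{\left(62 + \sqrt{20}\right) 2483 - \frac{107}{24}} = \frac{1}{\left(62 + 2 \sqrt{5}\right) 2483 - \frac{107}{24}} = \frac{1}{\left(153946 + 4966 \sqrt{5}\right) - \frac{107}{24}} = \frac{1}{\frac{3694597}{24} + 4966 \sqrt{5}}$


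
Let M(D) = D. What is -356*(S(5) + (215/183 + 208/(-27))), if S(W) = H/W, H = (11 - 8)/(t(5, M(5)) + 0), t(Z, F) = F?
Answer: 93942704/41175 ≈ 2281.5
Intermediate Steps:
H = ⅗ (H = (11 - 8)/(5 + 0) = 3/5 = 3*(⅕) = ⅗ ≈ 0.60000)
S(W) = 3/(5*W)
-356*(S(5) + (215/183 + 208/(-27))) = -356*((⅗)/5 + (215/183 + 208/(-27))) = -356*((⅗)*(⅕) + (215*(1/183) + 208*(-1/27))) = -356*(3/25 + (215/183 - 208/27)) = -356*(3/25 - 10753/1647) = -356*(-263884/41175) = 93942704/41175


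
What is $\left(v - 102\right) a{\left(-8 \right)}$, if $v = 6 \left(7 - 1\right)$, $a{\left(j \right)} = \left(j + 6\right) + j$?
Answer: $660$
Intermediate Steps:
$a{\left(j \right)} = 6 + 2 j$ ($a{\left(j \right)} = \left(6 + j\right) + j = 6 + 2 j$)
$v = 36$ ($v = 6 \cdot 6 = 36$)
$\left(v - 102\right) a{\left(-8 \right)} = \left(36 - 102\right) \left(6 + 2 \left(-8\right)\right) = - 66 \left(6 - 16\right) = \left(-66\right) \left(-10\right) = 660$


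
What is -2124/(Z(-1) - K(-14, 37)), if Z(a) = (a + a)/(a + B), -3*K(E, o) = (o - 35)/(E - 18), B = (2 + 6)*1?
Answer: 713664/103 ≈ 6928.8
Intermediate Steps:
B = 8 (B = 8*1 = 8)
K(E, o) = -(-35 + o)/(3*(-18 + E)) (K(E, o) = -(o - 35)/(3*(E - 18)) = -(-35 + o)/(3*(-18 + E)))
Z(a) = 2*a/(8 + a) (Z(a) = (a + a)/(a + 8) = (2*a)/(8 + a) = 2*a/(8 + a))
-2124/(Z(-1) - K(-14, 37)) = -2124/(2*(-1)/(8 - 1) - (35 - 1*37)/(3*(-18 - 14))) = -2124/(2*(-1)/7 - (35 - 37)/(3*(-32))) = -2124/(2*(-1)*(1/7) - (-1)*(-2)/(3*32)) = -2124/(-2/7 - 1*1/48) = -2124/(-2/7 - 1/48) = -2124/(-103/336) = -2124*(-336/103) = 713664/103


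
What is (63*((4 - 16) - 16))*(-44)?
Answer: 77616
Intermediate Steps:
(63*((4 - 16) - 16))*(-44) = (63*(-12 - 16))*(-44) = (63*(-28))*(-44) = -1764*(-44) = 77616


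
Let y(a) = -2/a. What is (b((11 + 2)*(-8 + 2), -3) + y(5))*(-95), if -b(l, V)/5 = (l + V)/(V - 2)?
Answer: 7733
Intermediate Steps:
b(l, V) = -5*(V + l)/(-2 + V) (b(l, V) = -5*(l + V)/(V - 2) = -5*(V + l)/(-2 + V))
(b((11 + 2)*(-8 + 2), -3) + y(5))*(-95) = (5*(-1*(-3) - (11 + 2)*(-8 + 2))/(-2 - 3) - 2/5)*(-95) = (5*(3 - 13*(-6))/(-5) - 2*⅕)*(-95) = (5*(-⅕)*(3 - 1*(-78)) - ⅖)*(-95) = (5*(-⅕)*(3 + 78) - ⅖)*(-95) = (5*(-⅕)*81 - ⅖)*(-95) = (-81 - ⅖)*(-95) = -407/5*(-95) = 7733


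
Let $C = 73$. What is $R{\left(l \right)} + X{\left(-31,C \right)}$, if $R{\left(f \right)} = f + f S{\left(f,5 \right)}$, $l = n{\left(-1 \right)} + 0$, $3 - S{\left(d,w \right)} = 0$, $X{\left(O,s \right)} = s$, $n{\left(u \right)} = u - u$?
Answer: $73$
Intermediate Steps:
$n{\left(u \right)} = 0$
$S{\left(d,w \right)} = 3$ ($S{\left(d,w \right)} = 3 - 0 = 3 + 0 = 3$)
$l = 0$ ($l = 0 + 0 = 0$)
$R{\left(f \right)} = 4 f$ ($R{\left(f \right)} = f + f 3 = f + 3 f = 4 f$)
$R{\left(l \right)} + X{\left(-31,C \right)} = 4 \cdot 0 + 73 = 0 + 73 = 73$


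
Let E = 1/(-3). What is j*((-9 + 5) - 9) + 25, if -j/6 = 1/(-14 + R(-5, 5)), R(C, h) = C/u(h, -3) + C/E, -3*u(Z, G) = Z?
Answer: 89/2 ≈ 44.500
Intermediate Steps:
u(Z, G) = -Z/3
E = -1/3 ≈ -0.33333
R(C, h) = -3*C - 3*C/h (R(C, h) = C/((-h/3)) + C/(-1/3) = C*(-3/h) + C*(-3) = -3*C/h - 3*C = -3*C - 3*C/h)
j = -3/2 (j = -6/(-14 + 3*(-5)*(-1 - 1*5)/5) = -6/(-14 + 3*(-5)*(1/5)*(-1 - 5)) = -6/(-14 + 3*(-5)*(1/5)*(-6)) = -6/(-14 + 18) = -6/4 = -6*1/4 = -3/2 ≈ -1.5000)
j*((-9 + 5) - 9) + 25 = -3*((-9 + 5) - 9)/2 + 25 = -3*(-4 - 9)/2 + 25 = -3/2*(-13) + 25 = 39/2 + 25 = 89/2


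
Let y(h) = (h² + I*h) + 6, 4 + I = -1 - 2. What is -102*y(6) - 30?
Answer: -30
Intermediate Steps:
I = -7 (I = -4 + (-1 - 2) = -4 - 3 = -7)
y(h) = 6 + h² - 7*h (y(h) = (h² - 7*h) + 6 = 6 + h² - 7*h)
-102*y(6) - 30 = -102*(6 + 6² - 7*6) - 30 = -102*(6 + 36 - 42) - 30 = -102*0 - 30 = 0 - 30 = -30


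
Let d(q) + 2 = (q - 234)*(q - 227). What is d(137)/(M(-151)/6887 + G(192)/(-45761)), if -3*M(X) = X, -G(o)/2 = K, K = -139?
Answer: 8252044887288/1166153 ≈ 7.0763e+6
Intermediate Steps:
G(o) = 278 (G(o) = -2*(-139) = 278)
M(X) = -X/3
d(q) = -2 + (-234 + q)*(-227 + q) (d(q) = -2 + (q - 234)*(q - 227) = -2 + (-234 + q)*(-227 + q))
d(137)/(M(-151)/6887 + G(192)/(-45761)) = (53116 + 137² - 461*137)/(-⅓*(-151)/6887 + 278/(-45761)) = (53116 + 18769 - 63157)/((151/3)*(1/6887) + 278*(-1/45761)) = 8728/(151/20661 - 278/45761) = 8728/(1166153/945468021) = 8728*(945468021/1166153) = 8252044887288/1166153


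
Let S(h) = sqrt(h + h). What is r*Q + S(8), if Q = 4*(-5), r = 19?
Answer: -376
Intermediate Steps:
S(h) = sqrt(2)*sqrt(h) (S(h) = sqrt(2*h) = sqrt(2)*sqrt(h))
Q = -20
r*Q + S(8) = 19*(-20) + sqrt(2)*sqrt(8) = -380 + sqrt(2)*(2*sqrt(2)) = -380 + 4 = -376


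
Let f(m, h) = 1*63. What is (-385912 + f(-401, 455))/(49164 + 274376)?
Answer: -385849/323540 ≈ -1.1926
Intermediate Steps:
f(m, h) = 63
(-385912 + f(-401, 455))/(49164 + 274376) = (-385912 + 63)/(49164 + 274376) = -385849/323540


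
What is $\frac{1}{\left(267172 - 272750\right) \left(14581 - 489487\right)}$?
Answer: $\frac{1}{2649025668} \approx 3.775 \cdot 10^{-10}$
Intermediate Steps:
$\frac{1}{\left(267172 - 272750\right) \left(14581 - 489487\right)} = \frac{1}{\left(-5578\right) \left(-474906\right)} = \frac{1}{2649025668}$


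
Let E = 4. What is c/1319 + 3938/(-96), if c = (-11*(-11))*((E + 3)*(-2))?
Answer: -2678423/63312 ≈ -42.305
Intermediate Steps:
c = -1694 (c = (-11*(-11))*((4 + 3)*(-2)) = 121*(7*(-2)) = 121*(-14) = -1694)
c/1319 + 3938/(-96) = -1694/1319 + 3938/(-96) = -1694*1/1319 + 3938*(-1/96) = -1694/1319 - 1969/48 = -2678423/63312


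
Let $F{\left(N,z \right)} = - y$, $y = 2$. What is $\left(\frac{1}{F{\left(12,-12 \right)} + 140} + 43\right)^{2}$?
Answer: $\frac{35224225}{19044} \approx 1849.6$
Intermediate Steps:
$F{\left(N,z \right)} = -2$ ($F{\left(N,z \right)} = \left(-1\right) 2 = -2$)
$\left(\frac{1}{F{\left(12,-12 \right)} + 140} + 43\right)^{2} = \left(\frac{1}{-2 + 140} + 43\right)^{2} = \left(\frac{1}{138} + 43\right)^{2} = \left(\frac{5935}{138}\right)^{2} = \frac{35224225}{19044}$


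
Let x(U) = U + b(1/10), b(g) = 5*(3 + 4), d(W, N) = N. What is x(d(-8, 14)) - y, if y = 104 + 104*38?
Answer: -4007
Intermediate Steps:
b(g) = 35 (b(g) = 5*7 = 35)
x(U) = 35 + U (x(U) = U + 35 = 35 + U)
y = 4056 (y = 104 + 3952 = 4056)
x(d(-8, 14)) - y = (35 + 14) - 1*4056 = 49 - 4056 = -4007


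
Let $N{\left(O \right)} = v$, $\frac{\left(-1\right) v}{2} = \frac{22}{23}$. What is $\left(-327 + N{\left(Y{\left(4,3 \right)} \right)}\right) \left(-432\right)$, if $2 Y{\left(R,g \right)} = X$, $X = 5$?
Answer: $\frac{3268080}{23} \approx 1.4209 \cdot 10^{5}$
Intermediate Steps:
$Y{\left(R,g \right)} = \frac{5}{2}$ ($Y{\left(R,g \right)} = \frac{1}{2} \cdot 5 = \frac{5}{2}$)
$v = - \frac{44}{23}$ ($v = - 2 \cdot \frac{22}{23} = - 2 \cdot 22 \cdot \frac{1}{23} = \left(-2\right) \frac{22}{23} = - \frac{44}{23} \approx -1.913$)
$N{\left(O \right)} = - \frac{44}{23}$
$\left(-327 + N{\left(Y{\left(4,3 \right)} \right)}\right) \left(-432\right) = \left(-327 - \frac{44}{23}\right) \left(-432\right) = \left(- \frac{7565}{23}\right) \left(-432\right) = \frac{3268080}{23}$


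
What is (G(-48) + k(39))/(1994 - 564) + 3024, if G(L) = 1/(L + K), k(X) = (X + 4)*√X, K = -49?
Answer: 419459039/138710 + 43*√39/1430 ≈ 3024.2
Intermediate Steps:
k(X) = √X*(4 + X) (k(X) = (4 + X)*√X = √X*(4 + X))
G(L) = 1/(-49 + L) (G(L) = 1/(L - 49) = 1/(-49 + L))
(G(-48) + k(39))/(1994 - 564) + 3024 = (1/(-49 - 48) + √39*(4 + 39))/(1994 - 564) + 3024 = (1/(-97) + √39*43)/1430 + 3024 = (-1/97 + 43*√39)*(1/1430) + 3024 = (-1/138710 + 43*√39/1430) + 3024 = 419459039/138710 + 43*√39/1430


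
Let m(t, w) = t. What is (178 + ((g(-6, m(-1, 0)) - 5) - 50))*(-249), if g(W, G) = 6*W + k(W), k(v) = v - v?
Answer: -21663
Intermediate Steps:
k(v) = 0
g(W, G) = 6*W (g(W, G) = 6*W + 0 = 6*W)
(178 + ((g(-6, m(-1, 0)) - 5) - 50))*(-249) = (178 + ((6*(-6) - 5) - 50))*(-249) = (178 + ((-36 - 5) - 50))*(-249) = (178 + (-41 - 50))*(-249) = (178 - 91)*(-249) = 87*(-249) = -21663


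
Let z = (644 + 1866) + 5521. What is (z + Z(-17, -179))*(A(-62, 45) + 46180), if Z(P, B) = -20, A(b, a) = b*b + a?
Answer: 401102759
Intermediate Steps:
A(b, a) = a + b² (A(b, a) = b² + a = a + b²)
z = 8031 (z = 2510 + 5521 = 8031)
(z + Z(-17, -179))*(A(-62, 45) + 46180) = (8031 - 20)*((45 + (-62)²) + 46180) = 8011*((45 + 3844) + 46180) = 8011*(3889 + 46180) = 8011*50069 = 401102759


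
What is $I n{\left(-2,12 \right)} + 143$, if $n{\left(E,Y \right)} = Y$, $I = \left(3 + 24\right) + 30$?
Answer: $827$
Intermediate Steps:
$I = 57$ ($I = 27 + 30 = 57$)
$I n{\left(-2,12 \right)} + 143 = 57 \cdot 12 + 143 = 684 + 143 = 827$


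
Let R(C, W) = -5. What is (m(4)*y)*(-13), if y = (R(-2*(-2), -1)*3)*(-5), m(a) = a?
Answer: -3900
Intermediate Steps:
y = 75 (y = -5*3*(-5) = -15*(-5) = 75)
(m(4)*y)*(-13) = (4*75)*(-13) = 300*(-13) = -3900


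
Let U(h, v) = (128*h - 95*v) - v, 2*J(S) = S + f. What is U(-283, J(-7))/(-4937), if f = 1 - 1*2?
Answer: 35840/4937 ≈ 7.2595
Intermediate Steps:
f = -1 (f = 1 - 2 = -1)
J(S) = -1/2 + S/2 (J(S) = (S - 1)/2 = (-1 + S)/2 = -1/2 + S/2)
U(h, v) = -96*v + 128*h (U(h, v) = (-95*v + 128*h) - v = -96*v + 128*h)
U(-283, J(-7))/(-4937) = (-96*(-1/2 + (1/2)*(-7)) + 128*(-283))/(-4937) = (-96*(-1/2 - 7/2) - 36224)*(-1/4937) = (-96*(-4) - 36224)*(-1/4937) = (384 - 36224)*(-1/4937) = -35840*(-1/4937) = 35840/4937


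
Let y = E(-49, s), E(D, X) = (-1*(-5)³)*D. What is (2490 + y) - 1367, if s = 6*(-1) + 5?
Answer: -5002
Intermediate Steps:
s = -1 (s = -6 + 5 = -1)
E(D, X) = 125*D (E(D, X) = (-1*(-125))*D = 125*D)
y = -6125 (y = 125*(-49) = -6125)
(2490 + y) - 1367 = (2490 - 6125) - 1367 = -3635 - 1367 = -5002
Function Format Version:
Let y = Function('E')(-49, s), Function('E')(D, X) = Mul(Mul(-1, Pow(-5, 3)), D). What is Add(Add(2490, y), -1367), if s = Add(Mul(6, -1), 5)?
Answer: -5002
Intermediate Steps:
s = -1 (s = Add(-6, 5) = -1)
Function('E')(D, X) = Mul(125, D) (Function('E')(D, X) = Mul(Mul(-1, -125), D) = Mul(125, D))
y = -6125 (y = Mul(125, -49) = -6125)
Add(Add(2490, y), -1367) = Add(Add(2490, -6125), -1367) = Add(-3635, -1367) = -5002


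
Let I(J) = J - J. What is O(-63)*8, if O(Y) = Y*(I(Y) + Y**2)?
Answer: -2000376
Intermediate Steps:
I(J) = 0
O(Y) = Y**3 (O(Y) = Y*(0 + Y**2) = Y*Y**2 = Y**3)
O(-63)*8 = (-63)**3*8 = -250047*8 = -2000376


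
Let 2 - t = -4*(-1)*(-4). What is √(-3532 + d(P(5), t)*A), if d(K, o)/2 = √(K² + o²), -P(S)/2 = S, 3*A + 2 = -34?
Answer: 2*√(-883 - 12*√106) ≈ 63.452*I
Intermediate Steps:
A = -12 (A = -⅔ + (⅓)*(-34) = -⅔ - 34/3 = -12)
P(S) = -2*S
t = 18 (t = 2 - (-4*(-1))*(-4) = 2 - 4*(-4) = 2 - 1*(-16) = 2 + 16 = 18)
d(K, o) = 2*√(K² + o²)
√(-3532 + d(P(5), t)*A) = √(-3532 + (2*√((-2*5)² + 18²))*(-12)) = √(-3532 + (2*√((-10)² + 324))*(-12)) = √(-3532 + (2*√(100 + 324))*(-12)) = √(-3532 + (2*√424)*(-12)) = √(-3532 + (2*(2*√106))*(-12)) = √(-3532 + (4*√106)*(-12)) = √(-3532 - 48*√106)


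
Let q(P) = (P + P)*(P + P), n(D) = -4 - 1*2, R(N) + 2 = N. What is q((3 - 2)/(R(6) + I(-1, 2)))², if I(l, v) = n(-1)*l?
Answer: 1/625 ≈ 0.0016000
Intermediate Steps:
R(N) = -2 + N
n(D) = -6 (n(D) = -4 - 2 = -6)
I(l, v) = -6*l
q(P) = 4*P² (q(P) = (2*P)*(2*P) = 4*P²)
q((3 - 2)/(R(6) + I(-1, 2)))² = (4*((3 - 2)/((-2 + 6) - 6*(-1)))²)² = (4*(1/(4 + 6))²)² = (4*(1/10)²)² = (4*(1*(⅒))²)² = (4*(⅒)²)² = (4*(1/100))² = (1/25)² = 1/625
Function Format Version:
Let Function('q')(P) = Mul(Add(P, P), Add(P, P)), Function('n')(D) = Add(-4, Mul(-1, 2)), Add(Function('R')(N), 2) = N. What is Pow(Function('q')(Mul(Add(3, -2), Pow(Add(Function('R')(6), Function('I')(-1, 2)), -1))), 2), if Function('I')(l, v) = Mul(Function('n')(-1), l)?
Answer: Rational(1, 625) ≈ 0.0016000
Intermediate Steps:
Function('R')(N) = Add(-2, N)
Function('n')(D) = -6 (Function('n')(D) = Add(-4, -2) = -6)
Function('I')(l, v) = Mul(-6, l)
Function('q')(P) = Mul(4, Pow(P, 2)) (Function('q')(P) = Mul(Mul(2, P), Mul(2, P)) = Mul(4, Pow(P, 2)))
Pow(Function('q')(Mul(Add(3, -2), Pow(Add(Function('R')(6), Function('I')(-1, 2)), -1))), 2) = Pow(Mul(4, Pow(Mul(Add(3, -2), Pow(Add(Add(-2, 6), Mul(-6, -1)), -1)), 2)), 2) = Pow(Mul(4, Pow(Mul(1, Pow(Add(4, 6), -1)), 2)), 2) = Pow(Mul(4, Pow(Mul(1, Pow(10, -1)), 2)), 2) = Pow(Mul(4, Pow(Mul(1, Rational(1, 10)), 2)), 2) = Pow(Mul(4, Pow(Rational(1, 10), 2)), 2) = Pow(Mul(4, Rational(1, 100)), 2) = Pow(Rational(1, 25), 2) = Rational(1, 625)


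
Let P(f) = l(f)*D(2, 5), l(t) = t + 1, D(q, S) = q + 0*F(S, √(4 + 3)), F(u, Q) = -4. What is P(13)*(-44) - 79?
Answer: -1311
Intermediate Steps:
D(q, S) = q (D(q, S) = q + 0*(-4) = q + 0 = q)
l(t) = 1 + t
P(f) = 2 + 2*f (P(f) = (1 + f)*2 = 2 + 2*f)
P(13)*(-44) - 79 = (2 + 2*13)*(-44) - 79 = (2 + 26)*(-44) - 79 = 28*(-44) - 79 = -1232 - 79 = -1311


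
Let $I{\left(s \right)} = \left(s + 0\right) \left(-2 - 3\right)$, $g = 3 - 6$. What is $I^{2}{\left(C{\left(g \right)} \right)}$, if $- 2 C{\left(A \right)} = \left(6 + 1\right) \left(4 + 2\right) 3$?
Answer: $99225$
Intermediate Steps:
$g = -3$ ($g = 3 - 6 = -3$)
$C{\left(A \right)} = -63$ ($C{\left(A \right)} = - \frac{\left(6 + 1\right) \left(4 + 2\right) 3}{2} = - \frac{7 \cdot 6 \cdot 3}{2} = - \frac{7 \cdot 18}{2} = \left(- \frac{1}{2}\right) 126 = -63$)
$I{\left(s \right)} = - 5 s$ ($I{\left(s \right)} = s \left(-5\right) = - 5 s$)
$I^{2}{\left(C{\left(g \right)} \right)} = \left(\left(-5\right) \left(-63\right)\right)^{2} = 315^{2} = 99225$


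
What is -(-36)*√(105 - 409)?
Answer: 144*I*√19 ≈ 627.68*I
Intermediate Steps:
-(-36)*√(105 - 409) = -(-36)*√(-304) = -(-36)*4*I*√19 = -(-144)*I*√19 = 144*I*√19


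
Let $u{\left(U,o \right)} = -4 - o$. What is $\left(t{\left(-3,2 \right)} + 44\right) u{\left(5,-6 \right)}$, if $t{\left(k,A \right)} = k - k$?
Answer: $88$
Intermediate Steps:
$t{\left(k,A \right)} = 0$
$\left(t{\left(-3,2 \right)} + 44\right) u{\left(5,-6 \right)} = \left(0 + 44\right) \left(-4 - -6\right) = 44 \left(-4 + 6\right) = 44 \cdot 2 = 88$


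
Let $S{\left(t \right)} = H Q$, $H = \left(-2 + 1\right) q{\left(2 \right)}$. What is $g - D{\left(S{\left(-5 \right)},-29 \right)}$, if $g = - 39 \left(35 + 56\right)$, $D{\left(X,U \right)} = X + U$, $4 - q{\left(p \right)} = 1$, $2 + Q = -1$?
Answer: $-3529$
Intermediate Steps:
$Q = -3$ ($Q = -2 - 1 = -3$)
$q{\left(p \right)} = 3$ ($q{\left(p \right)} = 4 - 1 = 3$)
$H = -3$ ($H = \left(-2 + 1\right) 3 = \left(-1\right) 3 = -3$)
$S{\left(t \right)} = 9$ ($S{\left(t \right)} = \left(-3\right) \left(-3\right) = 9$)
$D{\left(X,U \right)} = U + X$
$g = -3549$ ($g = \left(-39\right) 91 = -3549$)
$g - D{\left(S{\left(-5 \right)},-29 \right)} = -3549 - \left(-29 + 9\right) = -3549 - -20 = -3549 + 20 = -3529$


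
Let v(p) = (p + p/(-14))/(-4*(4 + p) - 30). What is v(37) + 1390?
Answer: 3774759/2716 ≈ 1389.8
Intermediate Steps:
v(p) = 13*p/(14*(-46 - 4*p)) (v(p) = (p + p*(-1/14))/((-16 - 4*p) - 30) = (p - p/14)/(-46 - 4*p) = (13*p/14)/(-46 - 4*p) = 13*p/(14*(-46 - 4*p)))
v(37) + 1390 = -13*37/(644 + 56*37) + 1390 = -13*37/(644 + 2072) + 1390 = -13*37/2716 + 1390 = -13*37*1/2716 + 1390 = -481/2716 + 1390 = 3774759/2716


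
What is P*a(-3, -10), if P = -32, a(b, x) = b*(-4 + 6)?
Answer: 192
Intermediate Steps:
a(b, x) = 2*b (a(b, x) = b*2 = 2*b)
P*a(-3, -10) = -64*(-3) = -32*(-6) = 192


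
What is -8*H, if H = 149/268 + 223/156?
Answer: -41504/2613 ≈ -15.884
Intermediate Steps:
H = 5188/2613 (H = 149*(1/268) + 223*(1/156) = 149/268 + 223/156 = 5188/2613 ≈ 1.9855)
-8*H = -8*5188/2613 = -41504/2613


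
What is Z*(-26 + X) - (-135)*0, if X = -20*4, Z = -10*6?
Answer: 6360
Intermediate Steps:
Z = -60
X = -80
Z*(-26 + X) - (-135)*0 = -60*(-26 - 80) - (-135)*0 = -60*(-106) - 1*0 = 6360 + 0 = 6360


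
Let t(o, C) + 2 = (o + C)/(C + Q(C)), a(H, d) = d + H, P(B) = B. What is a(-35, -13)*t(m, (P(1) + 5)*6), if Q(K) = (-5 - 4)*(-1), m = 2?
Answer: 832/15 ≈ 55.467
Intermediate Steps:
a(H, d) = H + d
Q(K) = 9 (Q(K) = -9*(-1) = 9)
t(o, C) = -2 + (C + o)/(9 + C) (t(o, C) = -2 + (o + C)/(C + 9) = -2 + (C + o)/(9 + C))
a(-35, -13)*t(m, (P(1) + 5)*6) = (-35 - 13)*((-18 + 2 - (1 + 5)*6)/(9 + (1 + 5)*6)) = -48*(-18 + 2 - 6*6)/(9 + 6*6) = -48*(-18 + 2 - 1*36)/(9 + 36) = -48*(-18 + 2 - 36)/45 = -16*(-52)/15 = -48*(-52/45) = 832/15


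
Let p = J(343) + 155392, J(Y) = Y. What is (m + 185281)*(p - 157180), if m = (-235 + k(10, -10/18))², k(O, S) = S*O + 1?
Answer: -28403060165/81 ≈ -3.5065e+8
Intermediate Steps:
p = 155735 (p = 343 + 155392 = 155735)
k(O, S) = 1 + O*S (k(O, S) = O*S + 1 = 1 + O*S)
m = 4648336/81 (m = (-235 + (1 + 10*(-10/18)))² = (-235 + (1 + 10*(-10*1/18)))² = (-235 + (1 + 10*(-5/9)))² = (-235 + (1 - 50/9))² = (-235 - 41/9)² = (-2156/9)² = 4648336/81 ≈ 57387.)
(m + 185281)*(p - 157180) = (4648336/81 + 185281)*(155735 - 157180) = (19656097/81)*(-1445) = -28403060165/81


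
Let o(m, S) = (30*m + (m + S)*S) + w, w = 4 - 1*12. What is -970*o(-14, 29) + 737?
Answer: -6053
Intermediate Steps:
w = -8 (w = 4 - 12 = -8)
o(m, S) = -8 + 30*m + S*(S + m) (o(m, S) = (30*m + (m + S)*S) - 8 = (30*m + (S + m)*S) - 8 = (30*m + S*(S + m)) - 8 = -8 + 30*m + S*(S + m))
-970*o(-14, 29) + 737 = -970*(-8 + 29**2 + 30*(-14) + 29*(-14)) + 737 = -970*(-8 + 841 - 420 - 406) + 737 = -970*7 + 737 = -6790 + 737 = -6053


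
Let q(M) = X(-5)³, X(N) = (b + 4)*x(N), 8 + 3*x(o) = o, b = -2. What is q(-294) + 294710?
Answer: 7939594/27 ≈ 2.9406e+5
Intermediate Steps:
x(o) = -8/3 + o/3
X(N) = -16/3 + 2*N/3 (X(N) = (-2 + 4)*(-8/3 + N/3) = 2*(-8/3 + N/3) = -16/3 + 2*N/3)
q(M) = -17576/27 (q(M) = (-16/3 + (⅔)*(-5))³ = (-16/3 - 10/3)³ = (-26/3)³ = -17576/27)
q(-294) + 294710 = -17576/27 + 294710 = 7939594/27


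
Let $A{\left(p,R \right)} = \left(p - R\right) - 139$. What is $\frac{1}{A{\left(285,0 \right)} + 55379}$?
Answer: $\frac{1}{55525} \approx 1.801 \cdot 10^{-5}$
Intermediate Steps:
$A{\left(p,R \right)} = -139 + p - R$
$\frac{1}{A{\left(285,0 \right)} + 55379} = \frac{1}{\left(-139 + 285 - 0\right) + 55379} = \frac{1}{\left(-139 + 285 + 0\right) + 55379} = \frac{1}{146 + 55379} = \frac{1}{55525}$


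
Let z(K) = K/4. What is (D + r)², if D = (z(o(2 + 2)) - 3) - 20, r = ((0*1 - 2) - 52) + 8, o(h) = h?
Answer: 4624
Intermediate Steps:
z(K) = K/4 (z(K) = K*(¼) = K/4)
r = -46 (r = ((0 - 2) - 52) + 8 = (-2 - 52) + 8 = -54 + 8 = -46)
D = -22 (D = ((2 + 2)/4 - 3) - 20 = ((¼)*4 - 3) - 20 = (1 - 3) - 20 = -2 - 20 = -22)
(D + r)² = (-22 - 46)² = (-68)² = 4624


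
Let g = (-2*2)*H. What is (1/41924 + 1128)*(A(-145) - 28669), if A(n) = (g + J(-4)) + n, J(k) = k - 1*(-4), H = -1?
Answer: -681216382565/20962 ≈ -3.2498e+7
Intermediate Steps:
J(k) = 4 + k (J(k) = k + 4 = 4 + k)
g = 4 (g = -2*2*(-1) = -4*(-1) = 4)
A(n) = 4 + n (A(n) = (4 + (4 - 4)) + n = (4 + 0) + n = 4 + n)
(1/41924 + 1128)*(A(-145) - 28669) = (1/41924 + 1128)*((4 - 145) - 28669) = (1/41924 + 1128)*(-141 - 28669) = (47290273/41924)*(-28810) = -681216382565/20962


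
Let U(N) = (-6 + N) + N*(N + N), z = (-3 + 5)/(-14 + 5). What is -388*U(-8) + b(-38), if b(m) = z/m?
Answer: -7563671/171 ≈ -44232.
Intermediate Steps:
z = -2/9 (z = 2/(-9) = 2*(-1/9) = -2/9 ≈ -0.22222)
U(N) = -6 + N + 2*N**2 (U(N) = (-6 + N) + N*(2*N) = (-6 + N) + 2*N**2 = -6 + N + 2*N**2)
b(m) = -2/(9*m)
-388*U(-8) + b(-38) = -388*(-6 - 8 + 2*(-8)**2) - 2/9/(-38) = -388*(-6 - 8 + 2*64) - 2/9*(-1/38) = -388*(-6 - 8 + 128) + 1/171 = -388*114 + 1/171 = -44232 + 1/171 = -7563671/171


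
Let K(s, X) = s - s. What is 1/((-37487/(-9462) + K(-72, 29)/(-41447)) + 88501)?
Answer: 498/44075471 ≈ 1.1299e-5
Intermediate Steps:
K(s, X) = 0
1/((-37487/(-9462) + K(-72, 29)/(-41447)) + 88501) = 1/((-37487/(-9462) + 0/(-41447)) + 88501) = 1/((-37487*(-1/9462) + 0*(-1/41447)) + 88501) = 1/((1973/498 + 0) + 88501) = 1/(1973/498 + 88501) = 1/(44075471/498) = 498/44075471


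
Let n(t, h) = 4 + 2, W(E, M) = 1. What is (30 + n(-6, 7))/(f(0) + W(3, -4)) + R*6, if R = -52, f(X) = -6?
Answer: -1596/5 ≈ -319.20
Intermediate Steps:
n(t, h) = 6
(30 + n(-6, 7))/(f(0) + W(3, -4)) + R*6 = (30 + 6)/(-6 + 1) - 52*6 = 36/(-5) - 312 = 36*(-⅕) - 312 = -36/5 - 312 = -1596/5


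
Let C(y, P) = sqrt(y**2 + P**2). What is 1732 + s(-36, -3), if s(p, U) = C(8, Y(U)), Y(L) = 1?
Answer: 1732 + sqrt(65) ≈ 1740.1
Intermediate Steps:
C(y, P) = sqrt(P**2 + y**2)
s(p, U) = sqrt(65) (s(p, U) = sqrt(1**2 + 8**2) = sqrt(1 + 64) = sqrt(65))
1732 + s(-36, -3) = 1732 + sqrt(65)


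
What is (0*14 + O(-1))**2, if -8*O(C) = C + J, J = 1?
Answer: 0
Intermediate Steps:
O(C) = -1/8 - C/8 (O(C) = -(C + 1)/8 = -(1 + C)/8 = -1/8 - C/8)
(0*14 + O(-1))**2 = (0*14 + (-1/8 - 1/8*(-1)))**2 = (0 + (-1/8 + 1/8))**2 = (0 + 0)**2 = 0**2 = 0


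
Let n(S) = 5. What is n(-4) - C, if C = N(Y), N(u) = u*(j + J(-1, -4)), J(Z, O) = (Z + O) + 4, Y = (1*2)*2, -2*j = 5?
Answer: 19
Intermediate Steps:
j = -5/2 (j = -½*5 = -5/2 ≈ -2.5000)
Y = 4 (Y = 2*2 = 4)
J(Z, O) = 4 + O + Z (J(Z, O) = (O + Z) + 4 = 4 + O + Z)
N(u) = -7*u/2 (N(u) = u*(-5/2 + (4 - 4 - 1)) = u*(-5/2 - 1) = u*(-7/2) = -7*u/2)
C = -14 (C = -7/2*4 = -14)
n(-4) - C = 5 - 1*(-14) = 5 + 14 = 19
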